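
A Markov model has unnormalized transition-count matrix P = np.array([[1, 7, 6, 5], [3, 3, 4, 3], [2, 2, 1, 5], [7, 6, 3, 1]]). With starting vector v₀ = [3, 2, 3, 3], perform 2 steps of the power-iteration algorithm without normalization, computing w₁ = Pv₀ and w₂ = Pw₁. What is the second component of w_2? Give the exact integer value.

505

w1 = Pv₀ = (50, 36, 28, 45)
w2 = Pw1 = (695, 505, 425, 695)
The requested component of w2 is 505.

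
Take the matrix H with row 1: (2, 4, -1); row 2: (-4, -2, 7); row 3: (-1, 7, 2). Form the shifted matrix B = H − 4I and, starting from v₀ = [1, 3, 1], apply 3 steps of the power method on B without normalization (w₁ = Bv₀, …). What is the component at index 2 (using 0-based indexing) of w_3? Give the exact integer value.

B = H − 4I has rows (-2, 4, -1); (-4, -6, 7); (-1, 7, -2)
w1 = Bv₀ = ((-2)·1 + 4·3 + (-1)·1; (-4)·1 + (-6)·3 + 7·1; (-1)·1 + 7·3 + (-2)·1) = (9, -15, 18)
w2 = Bw1 = ((-2)·9 + 4·(-15) + (-1)·18; (-4)·9 + (-6)·(-15) + 7·18; (-1)·9 + 7·(-15) + (-2)·18) = (-96, 180, -150)
w3 = Bw2 = (1062, -1746, 1656)
Requested component of w3: 1656

1656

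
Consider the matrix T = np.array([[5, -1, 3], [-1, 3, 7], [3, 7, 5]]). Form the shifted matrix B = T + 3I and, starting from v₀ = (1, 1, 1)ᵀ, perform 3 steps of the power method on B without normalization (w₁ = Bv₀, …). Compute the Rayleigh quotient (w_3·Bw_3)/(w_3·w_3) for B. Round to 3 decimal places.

14.480

B = T + 3I has rows (8, -1, 3); (-1, 6, 7); (3, 7, 8)
w1 = Bv₀ = (8·1 + (-1)·1 + 3·1; (-1)·1 + 6·1 + 7·1; 3·1 + 7·1 + 8·1) = (10, 12, 18)
w2 = Bw1 = (8·10 + (-1)·12 + 3·18; (-1)·10 + 6·12 + 7·18; 3·10 + 7·12 + 8·18) = (122, 188, 258)
w3 = Bw2 = (1562, 2812, 3746)
Bw3 = (20922, 41532, 54338)
w3·Bw3 = 353018296; w3·w3 = 24379704; μ ≈ 353018296/24379704 = 14.480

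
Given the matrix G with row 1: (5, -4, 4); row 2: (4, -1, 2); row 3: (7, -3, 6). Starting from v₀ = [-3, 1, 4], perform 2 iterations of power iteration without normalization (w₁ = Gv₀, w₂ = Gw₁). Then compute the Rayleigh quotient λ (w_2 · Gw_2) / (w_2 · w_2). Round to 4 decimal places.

-0.7273

w1 = Gv₀ = (5·(-3) + (-4)·1 + 4·4; 4·(-3) + (-1)·1 + 2·4; 7·(-3) + (-3)·1 + 6·4) = (-3, -5, 0)
w2 = Gw1 = (5·(-3) + (-4)·(-5) + 4·0; 4·(-3) + (-1)·(-5) + 2·0; 7·(-3) + (-3)·(-5) + 6·0) = (5, -7, -6)
Gw2 = (29, 15, 20)
w2·Gw2 = 5·29 + (-7)·15 + (-6)·20 = -80; w2·w2 = 5·5 + (-7)·(-7) + (-6)·(-6) = 110
λ ≈ -80/110 = -0.7273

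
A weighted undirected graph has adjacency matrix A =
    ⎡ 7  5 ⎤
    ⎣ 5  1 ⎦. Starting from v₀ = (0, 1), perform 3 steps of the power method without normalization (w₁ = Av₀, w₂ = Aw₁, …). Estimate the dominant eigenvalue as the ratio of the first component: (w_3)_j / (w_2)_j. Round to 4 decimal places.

w1 = Av₀ = (7·0 + 5·1; 5·0 + 1·1) = (5, 1)
w2 = Aw1 = (7·5 + 5·1; 5·5 + 1·1) = (40, 26)
w3 = Aw2 = (410, 226)
Ratio at component: 410 / 40 = 10.2500

10.2500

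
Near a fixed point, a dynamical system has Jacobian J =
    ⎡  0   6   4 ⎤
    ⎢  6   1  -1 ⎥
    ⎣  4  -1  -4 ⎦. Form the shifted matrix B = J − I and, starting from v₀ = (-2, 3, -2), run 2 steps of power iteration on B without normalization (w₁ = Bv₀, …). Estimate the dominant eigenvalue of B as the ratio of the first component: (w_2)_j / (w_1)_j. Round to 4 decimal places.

B = J − I has rows (-1, 6, 4); (6, 0, -1); (4, -1, -5)
w1 = Bv₀ = ((-1)·(-2) + 6·3 + 4·(-2); 6·(-2) + 0·3 + (-1)·(-2); 4·(-2) + (-1)·3 + (-5)·(-2)) = (12, -10, -1)
w2 = Bw1 = ((-1)·12 + 6·(-10) + 4·(-1); 6·12 + 0·(-10) + (-1)·(-1); 4·12 + (-1)·(-10) + (-5)·(-1)) = (-76, 73, 63)
Ratio: -76/12 = -6.3333

-6.3333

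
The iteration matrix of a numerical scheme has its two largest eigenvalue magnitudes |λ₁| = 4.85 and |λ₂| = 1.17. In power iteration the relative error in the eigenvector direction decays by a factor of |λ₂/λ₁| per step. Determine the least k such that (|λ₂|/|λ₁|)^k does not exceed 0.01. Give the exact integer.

4

|λ₂/λ₁| = 1.17/4.85 = 0.24124
Need k ≥ ln(0.01) / ln(0.24124) = -4.6052 / -1.4220 ≈ 3.239
Smallest integer k satisfying the bound: 4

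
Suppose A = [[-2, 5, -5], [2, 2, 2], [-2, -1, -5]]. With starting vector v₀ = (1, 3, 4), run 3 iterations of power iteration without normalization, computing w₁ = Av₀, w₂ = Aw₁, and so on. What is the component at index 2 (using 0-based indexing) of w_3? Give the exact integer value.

w1 = Av₀ = (-7, 16, -25)
w2 = Aw1 = (219, -32, 123)
w3 = Aw2 = (-1213, 620, -1021)
The requested component of w3 is -1021.

-1021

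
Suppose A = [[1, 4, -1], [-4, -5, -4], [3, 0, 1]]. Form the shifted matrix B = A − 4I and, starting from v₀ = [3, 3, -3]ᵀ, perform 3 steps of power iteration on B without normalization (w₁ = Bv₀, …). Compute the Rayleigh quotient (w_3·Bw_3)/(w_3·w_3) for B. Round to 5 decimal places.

-5.30308

B = A − 4I has rows (-3, 4, -1); (-4, -9, -4); (3, 0, -3)
w1 = Bv₀ = ((-3)·3 + 4·3 + (-1)·(-3); (-4)·3 + (-9)·3 + (-4)·(-3); 3·3 + 0·3 + (-3)·(-3)) = (6, -27, 18)
w2 = Bw1 = ((-3)·6 + 4·(-27) + (-1)·18; (-4)·6 + (-9)·(-27) + (-4)·18; 3·6 + 0·(-27) + (-3)·18) = (-144, 147, -36)
w3 = Bw2 = (1056, -603, -324)
Bw3 = (-5256, 2499, 4140)
w3·Bw3 = -8398593; w3·w3 = 1583721; μ ≈ -8398593/1583721 = -5.30308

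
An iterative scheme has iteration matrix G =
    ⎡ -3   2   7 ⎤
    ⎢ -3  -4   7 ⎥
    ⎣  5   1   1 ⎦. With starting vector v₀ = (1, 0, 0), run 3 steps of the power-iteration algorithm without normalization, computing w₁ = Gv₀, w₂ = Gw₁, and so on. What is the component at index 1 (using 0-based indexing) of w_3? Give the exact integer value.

-429

w1 = Gv₀ = (-3, -3, 5)
w2 = Gw1 = (38, 56, -13)
w3 = Gw2 = (-93, -429, 233)
The requested component of w3 is -429.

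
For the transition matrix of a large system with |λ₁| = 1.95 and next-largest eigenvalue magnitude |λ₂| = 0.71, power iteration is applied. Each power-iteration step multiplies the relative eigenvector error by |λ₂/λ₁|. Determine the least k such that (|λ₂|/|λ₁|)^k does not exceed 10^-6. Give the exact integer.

14

|λ₂/λ₁| = 0.71/1.95 = 0.36410
Need k ≥ ln(10^-6) / ln(0.36410) = -13.8155 / -1.0103 ≈ 13.674
Smallest integer k satisfying the bound: 14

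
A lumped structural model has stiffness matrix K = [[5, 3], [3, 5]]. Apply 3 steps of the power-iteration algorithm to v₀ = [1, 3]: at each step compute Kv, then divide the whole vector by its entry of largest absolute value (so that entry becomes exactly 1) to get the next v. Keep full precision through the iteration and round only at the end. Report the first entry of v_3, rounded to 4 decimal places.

0.9845

Kv0 = (14.00000, 18.00000); divide by 18.00000 → v1 = (0.77778, 1.00000)
Kv1 = (6.88889, 7.33333); divide by 7.33333 → v2 = (0.93939, 1.00000)
Kv2 = (7.69697, 7.81818); divide by 7.81818 → v3 = (0.98450, 1.00000)
Requested entry of v3: 1016/1032 = 0.9845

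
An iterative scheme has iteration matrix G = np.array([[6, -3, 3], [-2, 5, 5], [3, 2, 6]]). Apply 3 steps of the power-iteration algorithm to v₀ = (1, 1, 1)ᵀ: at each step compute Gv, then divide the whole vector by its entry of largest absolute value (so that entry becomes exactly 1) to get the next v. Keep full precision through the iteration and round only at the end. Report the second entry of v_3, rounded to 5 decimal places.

Gv0 = (6.000000, 8.000000, 11.000000); divide by 11.000000 → v1 = (0.545455, 0.727273, 1.000000)
Gv1 = (4.090909, 7.545455, 9.090909); divide by 9.090909 → v2 = (0.450000, 0.830000, 1.000000)
Gv2 = (3.210000, 8.250000, 9.010000); divide by 9.010000 → v3 = (0.356271, 0.915649, 1.000000)
Requested entry of v3: 825/901 = 0.91565

0.91565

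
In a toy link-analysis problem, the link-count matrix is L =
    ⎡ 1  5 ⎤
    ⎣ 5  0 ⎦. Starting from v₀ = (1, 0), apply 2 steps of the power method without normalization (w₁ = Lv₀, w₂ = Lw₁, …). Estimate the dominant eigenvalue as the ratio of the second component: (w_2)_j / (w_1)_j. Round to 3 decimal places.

w1 = Lv₀ = (1, 5)
w2 = Lw1 = (26, 5)
Ratio at component: 5 / 5 = 1.000

λ ≈ 1.000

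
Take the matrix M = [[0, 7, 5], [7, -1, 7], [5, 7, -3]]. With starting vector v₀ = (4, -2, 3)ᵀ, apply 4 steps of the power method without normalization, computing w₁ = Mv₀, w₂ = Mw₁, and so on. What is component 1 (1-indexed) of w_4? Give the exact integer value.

36102

w1 = Mv₀ = (0·4 + 7·(-2) + 5·3; 7·4 + (-1)·(-2) + 7·3; 5·4 + 7·(-2) + (-3)·3) = (1, 51, -3)
w2 = Mw1 = (0·1 + 7·51 + 5·(-3); 7·1 + (-1)·51 + 7·(-3); 5·1 + 7·51 + (-3)·(-3)) = (342, -65, 371)
w3 = Mw2 = (1400, 5056, 142)
w4 = Mw3 = (36102, 5738, 41966)
The requested component of w4 is 36102.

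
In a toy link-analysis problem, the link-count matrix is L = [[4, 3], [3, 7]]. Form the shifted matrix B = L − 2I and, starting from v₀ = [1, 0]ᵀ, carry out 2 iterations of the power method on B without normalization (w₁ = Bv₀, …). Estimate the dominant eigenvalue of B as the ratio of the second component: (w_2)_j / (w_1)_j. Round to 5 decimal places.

B = L − 2I has rows (2, 3); (3, 5)
w1 = Bv₀ = (2, 3)
w2 = Bw1 = (13, 21)
Ratio: 21/3 = 7.00000

7.00000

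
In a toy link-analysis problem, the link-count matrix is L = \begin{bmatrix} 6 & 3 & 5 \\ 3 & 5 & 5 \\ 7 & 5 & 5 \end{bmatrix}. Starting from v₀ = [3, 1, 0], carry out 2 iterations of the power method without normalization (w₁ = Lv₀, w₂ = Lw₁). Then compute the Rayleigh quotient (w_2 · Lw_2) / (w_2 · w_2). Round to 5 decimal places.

λ ≈ 14.74391

w1 = Lv₀ = (21, 14, 26)
w2 = Lw1 = (298, 263, 347)
Lw2 = (4312, 3944, 5136)
w2·Lw2 = 298·4312 + 263·3944 + 347·5136 = 4104440; w2·w2 = 298·298 + 263·263 + 347·347 = 278382
λ ≈ 4104440/278382 = 14.74391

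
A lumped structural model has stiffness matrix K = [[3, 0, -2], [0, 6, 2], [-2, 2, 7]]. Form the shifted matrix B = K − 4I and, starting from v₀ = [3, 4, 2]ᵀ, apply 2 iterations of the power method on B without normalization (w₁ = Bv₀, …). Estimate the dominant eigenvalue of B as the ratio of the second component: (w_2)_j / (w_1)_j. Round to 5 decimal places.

3.33333

B = K − 4I has rows (-1, 0, -2); (0, 2, 2); (-2, 2, 3)
w1 = Bv₀ = ((-1)·3 + 0·4 + (-2)·2; 0·3 + 2·4 + 2·2; (-2)·3 + 2·4 + 3·2) = (-7, 12, 8)
w2 = Bw1 = ((-1)·(-7) + 0·12 + (-2)·8; 0·(-7) + 2·12 + 2·8; (-2)·(-7) + 2·12 + 3·8) = (-9, 40, 62)
Ratio: 40/12 = 3.33333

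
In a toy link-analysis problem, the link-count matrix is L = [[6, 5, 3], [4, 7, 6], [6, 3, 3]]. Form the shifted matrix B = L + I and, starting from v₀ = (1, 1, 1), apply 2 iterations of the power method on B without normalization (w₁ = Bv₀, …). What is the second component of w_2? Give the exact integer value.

282

B = L + I has rows (7, 5, 3); (4, 8, 6); (6, 3, 4)
w1 = Bv₀ = (7·1 + 5·1 + 3·1; 4·1 + 8·1 + 6·1; 6·1 + 3·1 + 4·1) = (15, 18, 13)
w2 = Bw1 = (7·15 + 5·18 + 3·13; 4·15 + 8·18 + 6·13; 6·15 + 3·18 + 4·13) = (234, 282, 196)
Requested component of w2: 282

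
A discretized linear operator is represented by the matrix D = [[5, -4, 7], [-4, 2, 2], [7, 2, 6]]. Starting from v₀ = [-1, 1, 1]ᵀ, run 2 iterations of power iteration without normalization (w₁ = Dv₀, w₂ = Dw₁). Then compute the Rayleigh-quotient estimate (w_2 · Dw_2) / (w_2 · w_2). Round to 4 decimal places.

λ ≈ 6.1338

w1 = Dv₀ = (5·(-1) + (-4)·1 + 7·1; (-4)·(-1) + 2·1 + 2·1; 7·(-1) + 2·1 + 6·1) = (-2, 8, 1)
w2 = Dw1 = (5·(-2) + (-4)·8 + 7·1; (-4)·(-2) + 2·8 + 2·1; 7·(-2) + 2·8 + 6·1) = (-35, 26, 8)
Dw2 = (-223, 208, -145)
w2·Dw2 = (-35)·(-223) + 26·208 + 8·(-145) = 12053; w2·w2 = (-35)·(-35) + 26·26 + 8·8 = 1965
λ ≈ 12053/1965 = 6.1338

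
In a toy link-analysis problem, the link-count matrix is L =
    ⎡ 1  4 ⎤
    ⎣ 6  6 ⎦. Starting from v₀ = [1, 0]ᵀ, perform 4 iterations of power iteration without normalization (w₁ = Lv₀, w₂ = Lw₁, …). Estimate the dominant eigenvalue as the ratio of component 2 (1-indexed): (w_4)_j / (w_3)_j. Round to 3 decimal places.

λ ≈ 8.881

w1 = Lv₀ = (1·1 + 4·0; 6·1 + 6·0) = (1, 6)
w2 = Lw1 = (1·1 + 4·6; 6·1 + 6·6) = (25, 42)
w3 = Lw2 = (193, 402)
w4 = Lw3 = (1801, 3570)
Ratio at component: 3570 / 402 = 8.881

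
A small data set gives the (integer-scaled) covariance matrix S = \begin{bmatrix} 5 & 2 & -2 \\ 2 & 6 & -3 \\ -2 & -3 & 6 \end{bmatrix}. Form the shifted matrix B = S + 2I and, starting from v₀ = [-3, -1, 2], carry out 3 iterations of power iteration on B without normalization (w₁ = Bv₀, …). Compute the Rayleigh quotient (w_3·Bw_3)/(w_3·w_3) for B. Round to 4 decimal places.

B = S + 2I has rows (7, 2, -2); (2, 8, -3); (-2, -3, 8)
w1 = Bv₀ = (7·(-3) + 2·(-1) + (-2)·2; 2·(-3) + 8·(-1) + (-3)·2; (-2)·(-3) + (-3)·(-1) + 8·2) = (-27, -20, 25)
w2 = Bw1 = (7·(-27) + 2·(-20) + (-2)·25; 2·(-27) + 8·(-20) + (-3)·25; (-2)·(-27) + (-3)·(-20) + 8·25) = (-279, -289, 314)
w3 = Bw2 = (-3159, -3812, 3937)
Bw3 = (-37611, -48625, 49250)
w3·Bw3 = 498068899; w3·w3 = 40010594; μ ≈ 498068899/40010594 = 12.4484

12.4484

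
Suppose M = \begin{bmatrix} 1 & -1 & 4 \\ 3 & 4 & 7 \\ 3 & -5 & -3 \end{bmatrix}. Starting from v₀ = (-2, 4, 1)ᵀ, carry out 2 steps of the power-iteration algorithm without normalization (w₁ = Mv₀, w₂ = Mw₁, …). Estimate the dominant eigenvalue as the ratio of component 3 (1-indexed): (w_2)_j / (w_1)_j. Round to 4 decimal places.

w1 = Mv₀ = (1·(-2) + (-1)·4 + 4·1; 3·(-2) + 4·4 + 7·1; 3·(-2) + (-5)·4 + (-3)·1) = (-2, 17, -29)
w2 = Mw1 = (1·(-2) + (-1)·17 + 4·(-29); 3·(-2) + 4·17 + 7·(-29); 3·(-2) + (-5)·17 + (-3)·(-29)) = (-135, -141, -4)
Ratio at component: -4 / -29 = 0.1379

λ ≈ 0.1379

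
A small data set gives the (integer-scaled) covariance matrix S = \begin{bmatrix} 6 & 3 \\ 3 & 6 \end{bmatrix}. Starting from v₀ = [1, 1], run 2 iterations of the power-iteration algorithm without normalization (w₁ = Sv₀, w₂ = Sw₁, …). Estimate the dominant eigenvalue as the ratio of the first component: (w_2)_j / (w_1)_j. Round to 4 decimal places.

w1 = Sv₀ = (6·1 + 3·1; 3·1 + 6·1) = (9, 9)
w2 = Sw1 = (6·9 + 3·9; 3·9 + 6·9) = (81, 81)
Ratio at component: 81 / 9 = 9.0000

9.0000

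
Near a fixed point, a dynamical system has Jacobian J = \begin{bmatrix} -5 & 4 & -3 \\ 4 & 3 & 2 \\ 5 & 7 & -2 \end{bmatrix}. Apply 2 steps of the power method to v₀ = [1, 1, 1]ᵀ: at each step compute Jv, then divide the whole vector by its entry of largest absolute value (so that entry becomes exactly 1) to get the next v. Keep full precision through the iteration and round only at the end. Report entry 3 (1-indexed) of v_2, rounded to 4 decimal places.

Jv0 = (-4.00000, 9.00000, 10.00000); divide by 10.00000 → v1 = (-0.40000, 0.90000, 1.00000)
Jv1 = (2.60000, 3.10000, 2.30000); divide by 3.10000 → v2 = (0.83871, 1.00000, 0.74194)
Requested entry of v2: 23/31 = 0.7419

0.7419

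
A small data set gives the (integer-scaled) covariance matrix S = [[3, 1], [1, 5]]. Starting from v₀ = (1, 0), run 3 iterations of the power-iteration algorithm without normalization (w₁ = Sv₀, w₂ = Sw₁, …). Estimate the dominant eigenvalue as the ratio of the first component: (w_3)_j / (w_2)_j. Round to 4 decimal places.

λ ≈ 3.8000

w1 = Sv₀ = (3, 1)
w2 = Sw1 = (10, 8)
w3 = Sw2 = (38, 50)
Ratio at component: 38 / 10 = 3.8000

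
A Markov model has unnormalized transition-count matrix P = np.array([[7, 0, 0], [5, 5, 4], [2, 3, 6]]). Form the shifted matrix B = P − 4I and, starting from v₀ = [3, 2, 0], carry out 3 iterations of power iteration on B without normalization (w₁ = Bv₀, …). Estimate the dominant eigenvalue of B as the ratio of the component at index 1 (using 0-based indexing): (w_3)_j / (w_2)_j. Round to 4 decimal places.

μ ≈ 5.6091

B = P − 4I has rows (3, 0, 0); (5, 1, 4); (2, 3, 2)
w1 = Bv₀ = (9, 17, 12)
w2 = Bw1 = (27, 110, 93)
w3 = Bw2 = (81, 617, 570)
Ratio: 617/110 = 5.6091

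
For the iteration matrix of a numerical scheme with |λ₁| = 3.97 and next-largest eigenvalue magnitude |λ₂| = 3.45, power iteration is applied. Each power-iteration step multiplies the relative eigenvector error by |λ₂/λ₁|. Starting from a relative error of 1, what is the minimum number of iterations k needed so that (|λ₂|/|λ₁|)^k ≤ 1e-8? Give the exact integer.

132

|λ₂/λ₁| = 3.45/3.97 = 0.86902
Need k ≥ ln(1e-8) / ln(0.86902) = -18.4207 / -0.1404 ≈ 131.209
Smallest integer k satisfying the bound: 132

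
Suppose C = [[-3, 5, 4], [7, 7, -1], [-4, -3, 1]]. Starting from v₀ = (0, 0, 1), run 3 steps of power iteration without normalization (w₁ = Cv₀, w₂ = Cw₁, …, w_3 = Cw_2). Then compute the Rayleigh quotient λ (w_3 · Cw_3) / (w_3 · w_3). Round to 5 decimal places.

λ ≈ 5.89389

w1 = Cv₀ = ((-3)·0 + 5·0 + 4·1; 7·0 + 7·0 + (-1)·1; (-4)·0 + (-3)·0 + 1·1) = (4, -1, 1)
w2 = Cw1 = ((-3)·4 + 5·(-1) + 4·1; 7·4 + 7·(-1) + (-1)·1; (-4)·4 + (-3)·(-1) + 1·1) = (-13, 20, -12)
w3 = Cw2 = (91, 61, -20)
Cw3 = (-48, 1084, -567)
w3·Cw3 = 91·(-48) + 61·1084 + (-20)·(-567) = 73096; w3·w3 = 91·91 + 61·61 + (-20)·(-20) = 12402
λ ≈ 73096/12402 = 5.89389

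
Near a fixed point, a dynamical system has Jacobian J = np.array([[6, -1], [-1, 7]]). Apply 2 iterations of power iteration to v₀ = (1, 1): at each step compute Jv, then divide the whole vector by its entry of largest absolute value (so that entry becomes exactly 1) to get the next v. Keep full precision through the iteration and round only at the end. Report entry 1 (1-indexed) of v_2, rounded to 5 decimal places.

Jv0 = (5.000000, 6.000000); divide by 6.000000 → v1 = (0.833333, 1.000000)
Jv1 = (4.000000, 6.166667); divide by 6.166667 → v2 = (0.648649, 1.000000)
Requested entry of v2: 24/37 = 0.64865

0.64865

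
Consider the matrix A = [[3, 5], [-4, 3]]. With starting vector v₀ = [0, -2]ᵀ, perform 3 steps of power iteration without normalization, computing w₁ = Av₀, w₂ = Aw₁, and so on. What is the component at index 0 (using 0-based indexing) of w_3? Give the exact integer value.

w1 = Av₀ = (3·0 + 5·(-2); (-4)·0 + 3·(-2)) = (-10, -6)
w2 = Aw1 = (3·(-10) + 5·(-6); (-4)·(-10) + 3·(-6)) = (-60, 22)
w3 = Aw2 = (-70, 306)
The requested component of w3 is -70.

-70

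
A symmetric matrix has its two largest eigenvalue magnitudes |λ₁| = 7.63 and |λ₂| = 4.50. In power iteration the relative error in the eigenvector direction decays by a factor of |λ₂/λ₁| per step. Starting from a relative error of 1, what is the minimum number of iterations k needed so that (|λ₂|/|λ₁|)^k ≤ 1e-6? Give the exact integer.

|λ₂/λ₁| = 4.50/7.63 = 0.58978
Need k ≥ ln(1e-6) / ln(0.58978) = -13.8155 / -0.5280 ≈ 26.165
Smallest integer k satisfying the bound: 27

27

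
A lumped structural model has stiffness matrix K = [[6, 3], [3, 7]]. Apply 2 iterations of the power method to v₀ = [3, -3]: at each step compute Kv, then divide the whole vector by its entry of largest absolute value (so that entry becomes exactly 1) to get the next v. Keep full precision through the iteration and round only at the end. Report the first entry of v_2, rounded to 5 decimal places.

Kv0 = (9.000000, -12.000000); divide by -12.000000 → v1 = (-0.750000, 1.000000)
Kv1 = (-1.500000, 4.750000); divide by 4.750000 → v2 = (-0.315789, 1.000000)
Requested entry of v2: 18/-57 = -0.31579

-0.31579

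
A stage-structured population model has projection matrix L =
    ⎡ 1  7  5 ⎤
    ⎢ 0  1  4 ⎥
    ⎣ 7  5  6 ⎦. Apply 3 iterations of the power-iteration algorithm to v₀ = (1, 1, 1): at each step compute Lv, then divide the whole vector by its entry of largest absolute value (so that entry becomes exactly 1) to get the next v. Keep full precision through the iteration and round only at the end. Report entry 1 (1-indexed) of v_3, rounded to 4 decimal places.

0.6668

Lv0 = (13.00000, 5.00000, 18.00000); divide by 18.00000 → v1 = (0.72222, 0.27778, 1.00000)
Lv1 = (7.66667, 4.27778, 12.44444); divide by 12.44444 → v2 = (0.61607, 0.34375, 1.00000)
Lv2 = (8.02232, 4.34375, 12.03125); divide by 12.03125 → v3 = (0.66679, 0.36104, 1.00000)
Requested entry of v3: 1797/2695 = 0.6668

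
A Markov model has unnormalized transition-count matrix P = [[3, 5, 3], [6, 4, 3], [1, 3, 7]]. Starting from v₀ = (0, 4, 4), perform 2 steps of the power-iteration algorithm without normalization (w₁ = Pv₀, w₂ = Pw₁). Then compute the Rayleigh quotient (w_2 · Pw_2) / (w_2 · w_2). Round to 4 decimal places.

w1 = Pv₀ = (3·0 + 5·4 + 3·4; 6·0 + 4·4 + 3·4; 1·0 + 3·4 + 7·4) = (32, 28, 40)
w2 = Pw1 = (3·32 + 5·28 + 3·40; 6·32 + 4·28 + 3·40; 1·32 + 3·28 + 7·40) = (356, 424, 396)
Pw2 = (4376, 5020, 4400)
w2·Pw2 = 356·4376 + 424·5020 + 396·4400 = 5428736; w2·w2 = 356·356 + 424·424 + 396·396 = 463328
λ ≈ 5428736/463328 = 11.7168

11.7168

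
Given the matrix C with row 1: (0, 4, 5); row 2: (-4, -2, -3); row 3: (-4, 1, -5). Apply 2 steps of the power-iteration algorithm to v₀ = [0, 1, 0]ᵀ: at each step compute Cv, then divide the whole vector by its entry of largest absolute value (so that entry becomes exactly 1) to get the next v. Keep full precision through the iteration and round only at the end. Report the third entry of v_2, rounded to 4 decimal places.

1.0000

Cv0 = (4.00000, -2.00000, 1.00000); divide by 4.00000 → v1 = (1.00000, -0.50000, 0.25000)
Cv1 = (-0.75000, -3.75000, -5.75000); divide by -5.75000 → v2 = (0.13043, 0.65217, 1.00000)
Requested entry of v2: -23/-23 = 1.0000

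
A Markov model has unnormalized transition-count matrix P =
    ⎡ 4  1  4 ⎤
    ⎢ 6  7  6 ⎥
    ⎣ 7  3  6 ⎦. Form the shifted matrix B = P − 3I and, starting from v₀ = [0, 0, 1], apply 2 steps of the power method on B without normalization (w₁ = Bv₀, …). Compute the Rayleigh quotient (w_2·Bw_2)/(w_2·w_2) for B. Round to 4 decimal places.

10.5692

B = P − 3I has rows (1, 1, 4); (6, 4, 6); (7, 3, 3)
w1 = Bv₀ = (4, 6, 3)
w2 = Bw1 = (22, 66, 55)
Bw2 = (308, 726, 517)
w2·Bw2 = 83127; w2·w2 = 7865; μ ≈ 83127/7865 = 10.5692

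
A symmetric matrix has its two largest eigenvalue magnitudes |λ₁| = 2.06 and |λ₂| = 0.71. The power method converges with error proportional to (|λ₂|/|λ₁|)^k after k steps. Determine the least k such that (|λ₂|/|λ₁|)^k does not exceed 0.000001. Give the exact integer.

|λ₂/λ₁| = 0.71/2.06 = 0.34466
Need k ≥ ln(0.000001) / ln(0.34466) = -13.8155 / -1.0652 ≈ 12.970
Smallest integer k satisfying the bound: 13

13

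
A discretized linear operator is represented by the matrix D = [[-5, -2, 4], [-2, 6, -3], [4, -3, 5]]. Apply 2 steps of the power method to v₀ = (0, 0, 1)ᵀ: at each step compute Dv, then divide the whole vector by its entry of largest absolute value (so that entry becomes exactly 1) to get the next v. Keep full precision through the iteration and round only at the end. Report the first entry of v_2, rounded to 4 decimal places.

0.1200

Dv0 = (4.00000, -3.00000, 5.00000); divide by 5.00000 → v1 = (0.80000, -0.60000, 1.00000)
Dv1 = (1.20000, -8.20000, 10.00000); divide by 10.00000 → v2 = (0.12000, -0.82000, 1.00000)
Requested entry of v2: 6/50 = 0.1200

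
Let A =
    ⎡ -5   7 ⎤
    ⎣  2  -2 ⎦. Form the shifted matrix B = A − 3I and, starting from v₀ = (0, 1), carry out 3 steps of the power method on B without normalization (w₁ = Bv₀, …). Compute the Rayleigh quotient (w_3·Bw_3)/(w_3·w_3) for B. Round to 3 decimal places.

-10.596

B = A − 3I has rows (-8, 7); (2, -5)
w1 = Bv₀ = ((-8)·0 + 7·1; 2·0 + (-5)·1) = (7, -5)
w2 = Bw1 = ((-8)·7 + 7·(-5); 2·7 + (-5)·(-5)) = (-91, 39)
w3 = Bw2 = (1001, -377)
Bw3 = (-10647, 3887)
w3·Bw3 = -12123046; w3·w3 = 1144130; μ ≈ -12123046/1144130 = -10.596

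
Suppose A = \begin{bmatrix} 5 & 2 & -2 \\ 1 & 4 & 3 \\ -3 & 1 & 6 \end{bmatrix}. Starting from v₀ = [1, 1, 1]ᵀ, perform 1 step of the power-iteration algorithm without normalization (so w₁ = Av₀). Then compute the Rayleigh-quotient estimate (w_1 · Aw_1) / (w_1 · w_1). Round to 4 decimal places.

w1 = Av₀ = (5, 8, 4)
Aw1 = (33, 49, 17)
w1·Aw1 = 5·33 + 8·49 + 4·17 = 625; w1·w1 = 5·5 + 8·8 + 4·4 = 105
λ ≈ 625/105 = 5.9524

λ ≈ 5.9524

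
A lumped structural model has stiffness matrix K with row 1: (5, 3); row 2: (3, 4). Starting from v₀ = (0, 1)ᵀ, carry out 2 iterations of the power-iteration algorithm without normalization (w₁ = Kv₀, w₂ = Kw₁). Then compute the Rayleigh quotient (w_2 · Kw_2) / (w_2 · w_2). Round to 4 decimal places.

w1 = Kv₀ = (5·0 + 3·1; 3·0 + 4·1) = (3, 4)
w2 = Kw1 = (5·3 + 3·4; 3·3 + 4·4) = (27, 25)
Kw2 = (210, 181)
w2·Kw2 = 27·210 + 25·181 = 10195; w2·w2 = 27·27 + 25·25 = 1354
λ ≈ 10195/1354 = 7.5295

7.5295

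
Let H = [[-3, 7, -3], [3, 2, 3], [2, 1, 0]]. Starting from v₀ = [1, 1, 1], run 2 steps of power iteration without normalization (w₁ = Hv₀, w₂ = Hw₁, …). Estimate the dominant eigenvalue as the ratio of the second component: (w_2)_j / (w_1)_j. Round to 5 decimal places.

λ ≈ 3.50000

w1 = Hv₀ = (1, 8, 3)
w2 = Hw1 = (44, 28, 10)
Ratio at component: 28 / 8 = 3.50000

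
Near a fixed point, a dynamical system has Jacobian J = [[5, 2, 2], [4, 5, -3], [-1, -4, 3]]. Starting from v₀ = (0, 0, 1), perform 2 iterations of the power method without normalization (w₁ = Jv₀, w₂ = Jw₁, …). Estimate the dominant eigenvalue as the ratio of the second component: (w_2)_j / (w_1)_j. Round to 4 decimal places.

λ ≈ 5.3333

w1 = Jv₀ = (5·0 + 2·0 + 2·1; 4·0 + 5·0 + (-3)·1; (-1)·0 + (-4)·0 + 3·1) = (2, -3, 3)
w2 = Jw1 = (5·2 + 2·(-3) + 2·3; 4·2 + 5·(-3) + (-3)·3; (-1)·2 + (-4)·(-3) + 3·3) = (10, -16, 19)
Ratio at component: -16 / -3 = 5.3333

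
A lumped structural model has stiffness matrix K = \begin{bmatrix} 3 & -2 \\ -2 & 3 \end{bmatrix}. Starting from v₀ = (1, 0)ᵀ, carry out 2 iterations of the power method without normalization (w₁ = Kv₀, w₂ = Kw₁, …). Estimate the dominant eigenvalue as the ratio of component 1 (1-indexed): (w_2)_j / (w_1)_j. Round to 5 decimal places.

4.33333

w1 = Kv₀ = (3, -2)
w2 = Kw1 = (13, -12)
Ratio at component: 13 / 3 = 4.33333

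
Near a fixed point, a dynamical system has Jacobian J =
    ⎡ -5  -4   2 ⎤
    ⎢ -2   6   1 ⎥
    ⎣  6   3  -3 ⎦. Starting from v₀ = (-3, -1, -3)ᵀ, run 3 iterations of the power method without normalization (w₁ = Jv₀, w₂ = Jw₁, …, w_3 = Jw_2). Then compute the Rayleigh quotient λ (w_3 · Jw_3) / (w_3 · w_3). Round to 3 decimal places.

λ ≈ -7.339

w1 = Jv₀ = ((-5)·(-3) + (-4)·(-1) + 2·(-3); (-2)·(-3) + 6·(-1) + 1·(-3); 6·(-3) + 3·(-1) + (-3)·(-3)) = (13, -3, -12)
w2 = Jw1 = ((-5)·13 + (-4)·(-3) + 2·(-12); (-2)·13 + 6·(-3) + 1·(-12); 6·13 + 3·(-3) + (-3)·(-12)) = (-77, -56, 105)
w3 = Jw2 = (819, -77, -945)
Jw3 = (-5677, -3045, 7518)
w3·Jw3 = 819·(-5677) + (-77)·(-3045) + (-945)·7518 = -11519508; w3·w3 = 819·819 + (-77)·(-77) + (-945)·(-945) = 1569715
λ ≈ -11519508/1569715 = -7.339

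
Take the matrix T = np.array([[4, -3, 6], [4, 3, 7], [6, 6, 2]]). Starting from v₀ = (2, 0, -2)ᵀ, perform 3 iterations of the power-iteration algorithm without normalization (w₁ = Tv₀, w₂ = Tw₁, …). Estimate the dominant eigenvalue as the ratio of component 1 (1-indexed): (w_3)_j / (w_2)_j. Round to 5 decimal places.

w1 = Tv₀ = (4·2 + (-3)·0 + 6·(-2); 4·2 + 3·0 + 7·(-2); 6·2 + 6·0 + 2·(-2)) = (-4, -6, 8)
w2 = Tw1 = (4·(-4) + (-3)·(-6) + 6·8; 4·(-4) + 3·(-6) + 7·8; 6·(-4) + 6·(-6) + 2·8) = (50, 22, -44)
w3 = Tw2 = (-130, -42, 344)
Ratio at component: -130 / 50 = -2.60000

-2.60000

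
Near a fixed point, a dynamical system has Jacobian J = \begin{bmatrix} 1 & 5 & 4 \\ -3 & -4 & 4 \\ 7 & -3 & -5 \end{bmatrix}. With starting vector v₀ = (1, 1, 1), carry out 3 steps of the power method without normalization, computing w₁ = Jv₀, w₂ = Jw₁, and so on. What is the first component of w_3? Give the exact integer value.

w1 = Jv₀ = (1·1 + 5·1 + 4·1; (-3)·1 + (-4)·1 + 4·1; 7·1 + (-3)·1 + (-5)·1) = (10, -3, -1)
w2 = Jw1 = (1·10 + 5·(-3) + 4·(-1); (-3)·10 + (-4)·(-3) + 4·(-1); 7·10 + (-3)·(-3) + (-5)·(-1)) = (-9, -22, 84)
w3 = Jw2 = (217, 451, -417)
The requested component of w3 is 217.

217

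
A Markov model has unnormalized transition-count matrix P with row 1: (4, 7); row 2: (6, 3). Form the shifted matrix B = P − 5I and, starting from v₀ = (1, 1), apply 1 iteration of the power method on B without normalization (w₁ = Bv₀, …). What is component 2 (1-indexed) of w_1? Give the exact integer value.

4

B = P − 5I has rows (-1, 7); (6, -2)
w1 = Bv₀ = ((-1)·1 + 7·1; 6·1 + (-2)·1) = (6, 4)
Requested component of w1: 4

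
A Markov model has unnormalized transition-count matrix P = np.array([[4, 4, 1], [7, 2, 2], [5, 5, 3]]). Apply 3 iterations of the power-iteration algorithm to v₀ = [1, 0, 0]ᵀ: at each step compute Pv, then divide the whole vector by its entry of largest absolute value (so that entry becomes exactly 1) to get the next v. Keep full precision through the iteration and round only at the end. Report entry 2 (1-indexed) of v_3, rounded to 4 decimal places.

0.8210

Pv0 = (4.00000, 7.00000, 5.00000); divide by 7.00000 → v1 = (0.57143, 1.00000, 0.71429)
Pv1 = (7.00000, 7.42857, 10.00000); divide by 10.00000 → v2 = (0.70000, 0.74286, 1.00000)
Pv2 = (6.77143, 8.38571, 10.21429); divide by 10.21429 → v3 = (0.66294, 0.82098, 1.00000)
Requested entry of v3: 587/715 = 0.8210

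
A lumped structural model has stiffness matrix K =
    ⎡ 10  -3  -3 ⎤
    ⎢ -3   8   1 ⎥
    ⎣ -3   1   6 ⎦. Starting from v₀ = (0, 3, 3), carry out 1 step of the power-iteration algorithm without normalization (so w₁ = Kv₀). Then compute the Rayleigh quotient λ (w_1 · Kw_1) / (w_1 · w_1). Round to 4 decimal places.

12.0723

w1 = Kv₀ = (10·0 + (-3)·3 + (-3)·3; (-3)·0 + 8·3 + 1·3; (-3)·0 + 1·3 + 6·3) = (-18, 27, 21)
Kw1 = (-324, 291, 207)
w1·Kw1 = (-18)·(-324) + 27·291 + 21·207 = 18036; w1·w1 = (-18)·(-18) + 27·27 + 21·21 = 1494
λ ≈ 18036/1494 = 12.0723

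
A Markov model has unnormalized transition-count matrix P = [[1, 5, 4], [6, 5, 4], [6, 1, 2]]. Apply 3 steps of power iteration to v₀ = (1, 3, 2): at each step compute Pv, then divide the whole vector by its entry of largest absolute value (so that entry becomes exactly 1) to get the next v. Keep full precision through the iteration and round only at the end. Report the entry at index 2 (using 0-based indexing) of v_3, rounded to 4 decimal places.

Pv0 = (24.00000, 29.00000, 13.00000); divide by 29.00000 → v1 = (0.82759, 1.00000, 0.44828)
Pv1 = (7.62069, 11.75862, 6.86207); divide by 11.75862 → v2 = (0.64809, 1.00000, 0.58358)
Pv2 = (7.98240, 11.22287, 6.05572); divide by 11.22287 → v3 = (0.71126, 1.00000, 0.53959)
Requested entry of v3: 2065/3827 = 0.5396

0.5396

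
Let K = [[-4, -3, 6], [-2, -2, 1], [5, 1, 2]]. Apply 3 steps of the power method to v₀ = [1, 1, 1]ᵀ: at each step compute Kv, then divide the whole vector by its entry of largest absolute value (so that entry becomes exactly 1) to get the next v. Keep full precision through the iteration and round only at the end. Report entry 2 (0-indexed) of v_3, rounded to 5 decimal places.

1.00000

Kv0 = (-1.000000, -3.000000, 8.000000); divide by 8.000000 → v1 = (-0.125000, -0.375000, 1.000000)
Kv1 = (7.625000, 2.000000, 1.000000); divide by 7.625000 → v2 = (1.000000, 0.262295, 0.131148)
Kv2 = (-4.000000, -2.393443, 5.524590); divide by 5.524590 → v3 = (-0.724036, -0.433234, 1.000000)
Requested entry of v3: 337/337 = 1.00000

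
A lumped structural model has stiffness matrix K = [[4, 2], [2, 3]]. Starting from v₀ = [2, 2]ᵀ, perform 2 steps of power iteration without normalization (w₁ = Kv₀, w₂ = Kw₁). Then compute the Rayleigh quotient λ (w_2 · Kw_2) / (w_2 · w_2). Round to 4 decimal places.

w1 = Kv₀ = (4·2 + 2·2; 2·2 + 3·2) = (12, 10)
w2 = Kw1 = (4·12 + 2·10; 2·12 + 3·10) = (68, 54)
Kw2 = (380, 298)
w2·Kw2 = 68·380 + 54·298 = 41932; w2·w2 = 68·68 + 54·54 = 7540
λ ≈ 41932/7540 = 5.5613

5.5613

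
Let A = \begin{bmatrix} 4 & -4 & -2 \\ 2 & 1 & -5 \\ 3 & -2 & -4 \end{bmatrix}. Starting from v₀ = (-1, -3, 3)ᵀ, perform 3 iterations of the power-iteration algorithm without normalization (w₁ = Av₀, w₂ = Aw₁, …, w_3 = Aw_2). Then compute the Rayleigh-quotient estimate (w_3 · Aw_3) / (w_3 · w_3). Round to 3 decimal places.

0.954

w1 = Av₀ = (2, -20, -9)
w2 = Aw1 = (106, 29, 82)
w3 = Aw2 = (144, -169, -68)
Aw3 = (1388, 459, 1042)
w3·Aw3 = 144·1388 + (-169)·459 + (-68)·1042 = 51445; w3·w3 = 144·144 + (-169)·(-169) + (-68)·(-68) = 53921
λ ≈ 51445/53921 = 0.954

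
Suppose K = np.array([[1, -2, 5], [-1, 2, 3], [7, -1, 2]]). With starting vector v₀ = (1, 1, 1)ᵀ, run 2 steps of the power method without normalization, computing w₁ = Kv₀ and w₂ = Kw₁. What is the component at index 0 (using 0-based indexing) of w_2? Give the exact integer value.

36

w1 = Kv₀ = (4, 4, 8)
w2 = Kw1 = (36, 28, 40)
The requested component of w2 is 36.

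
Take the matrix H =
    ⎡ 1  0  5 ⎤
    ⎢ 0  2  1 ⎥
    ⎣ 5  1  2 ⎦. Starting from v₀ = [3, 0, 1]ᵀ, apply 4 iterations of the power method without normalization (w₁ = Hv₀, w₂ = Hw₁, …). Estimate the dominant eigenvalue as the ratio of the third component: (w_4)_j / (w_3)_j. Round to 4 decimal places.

w1 = Hv₀ = (1·3 + 0·0 + 5·1; 0·3 + 2·0 + 1·1; 5·3 + 1·0 + 2·1) = (8, 1, 17)
w2 = Hw1 = (1·8 + 0·1 + 5·17; 0·8 + 2·1 + 1·17; 5·8 + 1·1 + 2·17) = (93, 19, 75)
w3 = Hw2 = (468, 113, 634)
w4 = Hw3 = (3638, 860, 3721)
Ratio at component: 3721 / 634 = 5.8691

5.8691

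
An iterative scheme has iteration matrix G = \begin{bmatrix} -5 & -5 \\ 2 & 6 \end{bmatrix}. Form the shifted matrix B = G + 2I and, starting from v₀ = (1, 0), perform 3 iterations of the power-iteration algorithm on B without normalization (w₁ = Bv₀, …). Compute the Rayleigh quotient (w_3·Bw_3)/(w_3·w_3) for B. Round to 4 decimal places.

B = G + 2I has rows (-3, -5); (2, 8)
w1 = Bv₀ = ((-3)·1 + (-5)·0; 2·1 + 8·0) = (-3, 2)
w2 = Bw1 = ((-3)·(-3) + (-5)·2; 2·(-3) + 8·2) = (-1, 10)
w3 = Bw2 = (-47, 78)
Bw3 = (-249, 530)
w3·Bw3 = 53043; w3·w3 = 8293; μ ≈ 53043/8293 = 6.3961

μ ≈ 6.3961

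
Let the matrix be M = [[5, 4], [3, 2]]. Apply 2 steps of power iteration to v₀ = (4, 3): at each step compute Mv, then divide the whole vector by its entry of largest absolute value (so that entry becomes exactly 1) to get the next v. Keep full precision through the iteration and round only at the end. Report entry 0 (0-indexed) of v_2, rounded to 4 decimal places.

Mv0 = (32.00000, 18.00000); divide by 32.00000 → v1 = (1.00000, 0.56250)
Mv1 = (7.25000, 4.12500); divide by 7.25000 → v2 = (1.00000, 0.56897)
Requested entry of v2: 232/232 = 1.0000

1.0000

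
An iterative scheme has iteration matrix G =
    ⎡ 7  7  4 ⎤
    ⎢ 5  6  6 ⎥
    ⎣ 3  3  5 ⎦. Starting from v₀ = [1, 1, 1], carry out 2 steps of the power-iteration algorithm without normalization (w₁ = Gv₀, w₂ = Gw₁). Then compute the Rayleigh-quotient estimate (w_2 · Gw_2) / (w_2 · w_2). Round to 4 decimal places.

w1 = Gv₀ = (7·1 + 7·1 + 4·1; 5·1 + 6·1 + 6·1; 3·1 + 3·1 + 5·1) = (18, 17, 11)
w2 = Gw1 = (7·18 + 7·17 + 4·11; 5·18 + 6·17 + 6·11; 3·18 + 3·17 + 5·11) = (289, 258, 160)
Gw2 = (4469, 3953, 2441)
w2·Gw2 = 289·4469 + 258·3953 + 160·2441 = 2701975; w2·w2 = 289·289 + 258·258 + 160·160 = 175685
λ ≈ 2701975/175685 = 15.3797

λ ≈ 15.3797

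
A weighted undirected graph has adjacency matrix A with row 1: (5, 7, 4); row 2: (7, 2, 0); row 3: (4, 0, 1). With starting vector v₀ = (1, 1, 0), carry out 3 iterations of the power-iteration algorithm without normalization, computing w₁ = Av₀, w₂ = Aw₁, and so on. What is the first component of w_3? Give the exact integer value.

w1 = Av₀ = (12, 9, 4)
w2 = Aw1 = (139, 102, 52)
w3 = Aw2 = (1617, 1177, 608)
The requested component of w3 is 1617.

1617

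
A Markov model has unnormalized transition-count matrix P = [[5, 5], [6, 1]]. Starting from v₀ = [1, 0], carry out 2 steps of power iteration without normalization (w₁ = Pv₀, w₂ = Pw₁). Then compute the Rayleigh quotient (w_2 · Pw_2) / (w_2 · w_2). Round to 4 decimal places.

w1 = Pv₀ = (5·1 + 5·0; 6·1 + 1·0) = (5, 6)
w2 = Pw1 = (5·5 + 5·6; 6·5 + 1·6) = (55, 36)
Pw2 = (455, 366)
w2·Pw2 = 55·455 + 36·366 = 38201; w2·w2 = 55·55 + 36·36 = 4321
λ ≈ 38201/4321 = 8.8408

8.8408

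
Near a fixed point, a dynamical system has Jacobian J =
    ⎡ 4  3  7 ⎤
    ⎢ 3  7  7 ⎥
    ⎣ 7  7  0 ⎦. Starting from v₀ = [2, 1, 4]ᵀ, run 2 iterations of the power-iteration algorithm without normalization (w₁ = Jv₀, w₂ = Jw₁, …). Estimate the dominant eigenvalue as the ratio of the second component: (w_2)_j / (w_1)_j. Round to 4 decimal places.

13.4390

w1 = Jv₀ = (39, 41, 21)
w2 = Jw1 = (426, 551, 560)
Ratio at component: 551 / 41 = 13.4390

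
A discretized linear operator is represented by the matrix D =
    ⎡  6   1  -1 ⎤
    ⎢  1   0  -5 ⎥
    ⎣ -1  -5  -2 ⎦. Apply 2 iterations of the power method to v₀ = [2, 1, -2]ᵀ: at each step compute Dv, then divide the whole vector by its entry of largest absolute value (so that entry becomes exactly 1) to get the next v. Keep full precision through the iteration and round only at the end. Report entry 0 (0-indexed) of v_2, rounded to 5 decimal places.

1.00000

Dv0 = (15.000000, 12.000000, -3.000000); divide by 15.000000 → v1 = (1.000000, 0.800000, -0.200000)
Dv1 = (7.000000, 2.000000, -4.600000); divide by 7.000000 → v2 = (1.000000, 0.285714, -0.657143)
Requested entry of v2: 105/105 = 1.00000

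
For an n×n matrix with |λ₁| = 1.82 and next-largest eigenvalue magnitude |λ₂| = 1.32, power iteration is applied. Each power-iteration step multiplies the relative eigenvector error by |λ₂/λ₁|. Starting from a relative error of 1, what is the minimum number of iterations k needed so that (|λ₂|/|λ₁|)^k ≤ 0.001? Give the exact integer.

|λ₂/λ₁| = 1.32/1.82 = 0.72527
Need k ≥ ln(0.001) / ln(0.72527) = -6.9078 / -0.3212 ≈ 21.506
Smallest integer k satisfying the bound: 22

22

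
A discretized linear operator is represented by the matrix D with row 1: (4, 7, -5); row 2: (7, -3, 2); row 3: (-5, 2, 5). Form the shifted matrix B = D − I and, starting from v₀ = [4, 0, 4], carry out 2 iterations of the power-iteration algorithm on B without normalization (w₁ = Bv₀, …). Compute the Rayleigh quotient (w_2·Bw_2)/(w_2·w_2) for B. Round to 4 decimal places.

B = D − I has rows (3, 7, -5); (7, -4, 2); (-5, 2, 4)
w1 = Bv₀ = (-8, 36, -4)
w2 = Bw1 = (248, -208, 96)
Bw2 = (-1192, 2760, -1272)
w2·Bw2 = -991808; w2·w2 = 113984; μ ≈ -991808/113984 = -8.7013

μ ≈ -8.7013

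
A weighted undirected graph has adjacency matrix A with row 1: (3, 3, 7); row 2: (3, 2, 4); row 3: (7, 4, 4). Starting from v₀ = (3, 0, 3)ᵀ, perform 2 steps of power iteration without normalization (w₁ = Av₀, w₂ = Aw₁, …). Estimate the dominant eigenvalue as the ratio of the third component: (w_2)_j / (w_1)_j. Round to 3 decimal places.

w1 = Av₀ = (3·3 + 3·0 + 7·3; 3·3 + 2·0 + 4·3; 7·3 + 4·0 + 4·3) = (30, 21, 33)
w2 = Aw1 = (3·30 + 3·21 + 7·33; 3·30 + 2·21 + 4·33; 7·30 + 4·21 + 4·33) = (384, 264, 426)
Ratio at component: 426 / 33 = 12.909

12.909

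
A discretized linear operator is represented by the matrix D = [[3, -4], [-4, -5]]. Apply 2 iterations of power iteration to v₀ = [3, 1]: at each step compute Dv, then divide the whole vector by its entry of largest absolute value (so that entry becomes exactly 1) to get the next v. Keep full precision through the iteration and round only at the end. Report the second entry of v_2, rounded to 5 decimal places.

Dv0 = (5.000000, -17.000000); divide by -17.000000 → v1 = (-0.294118, 1.000000)
Dv1 = (-4.882353, -3.823529); divide by -4.882353 → v2 = (1.000000, 0.783133)
Requested entry of v2: 65/83 = 0.78313

0.78313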